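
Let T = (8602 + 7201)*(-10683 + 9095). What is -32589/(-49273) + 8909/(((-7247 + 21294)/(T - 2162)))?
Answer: -11017051968700499/692137831 ≈ -1.5917e+7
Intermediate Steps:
T = -25095164 (T = 15803*(-1588) = -25095164)
-32589/(-49273) + 8909/(((-7247 + 21294)/(T - 2162))) = -32589/(-49273) + 8909/(((-7247 + 21294)/(-25095164 - 2162))) = -32589*(-1/49273) + 8909/((14047/(-25097326))) = 32589/49273 + 8909/((14047*(-1/25097326))) = 32589/49273 + 8909/(-14047/25097326) = 32589/49273 + 8909*(-25097326/14047) = 32589/49273 - 223592077334/14047 = -11017051968700499/692137831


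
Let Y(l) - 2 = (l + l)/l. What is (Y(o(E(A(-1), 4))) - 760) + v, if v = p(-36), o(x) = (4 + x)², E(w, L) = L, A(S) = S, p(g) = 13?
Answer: -743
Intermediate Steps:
Y(l) = 4 (Y(l) = 2 + (l + l)/l = 2 + (2*l)/l = 2 + 2 = 4)
v = 13
(Y(o(E(A(-1), 4))) - 760) + v = (4 - 760) + 13 = -756 + 13 = -743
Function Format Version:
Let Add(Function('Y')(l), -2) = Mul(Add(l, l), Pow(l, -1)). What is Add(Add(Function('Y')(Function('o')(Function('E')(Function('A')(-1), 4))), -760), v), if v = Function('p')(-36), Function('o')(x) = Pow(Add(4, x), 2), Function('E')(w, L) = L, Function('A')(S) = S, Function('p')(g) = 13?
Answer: -743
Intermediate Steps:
Function('Y')(l) = 4 (Function('Y')(l) = Add(2, Mul(Add(l, l), Pow(l, -1))) = Add(2, Mul(Mul(2, l), Pow(l, -1))) = Add(2, 2) = 4)
v = 13
Add(Add(Function('Y')(Function('o')(Function('E')(Function('A')(-1), 4))), -760), v) = Add(Add(4, -760), 13) = Add(-756, 13) = -743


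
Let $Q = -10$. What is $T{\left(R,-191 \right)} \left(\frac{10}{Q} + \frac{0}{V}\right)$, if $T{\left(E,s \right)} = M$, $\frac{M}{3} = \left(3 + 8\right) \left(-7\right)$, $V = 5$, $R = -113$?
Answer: $231$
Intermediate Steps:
$M = -231$ ($M = 3 \left(3 + 8\right) \left(-7\right) = 3 \cdot 11 \left(-7\right) = 3 \left(-77\right) = -231$)
$T{\left(E,s \right)} = -231$
$T{\left(R,-191 \right)} \left(\frac{10}{Q} + \frac{0}{V}\right) = - 231 \left(\frac{10}{-10} + \frac{0}{5}\right) = - 231 \left(10 \left(- \frac{1}{10}\right) + 0 \cdot \frac{1}{5}\right) = - 231 \left(-1 + 0\right) = \left(-231\right) \left(-1\right) = 231$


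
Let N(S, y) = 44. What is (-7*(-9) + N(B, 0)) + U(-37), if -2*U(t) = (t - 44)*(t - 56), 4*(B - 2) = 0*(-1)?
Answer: -7319/2 ≈ -3659.5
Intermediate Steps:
B = 2 (B = 2 + (0*(-1))/4 = 2 + (¼)*0 = 2 + 0 = 2)
U(t) = -(-56 + t)*(-44 + t)/2 (U(t) = -(t - 44)*(t - 56)/2 = -(-44 + t)*(-56 + t)/2 = -(-56 + t)*(-44 + t)/2)
(-7*(-9) + N(B, 0)) + U(-37) = (-7*(-9) + 44) + (-1232 + 50*(-37) - ½*(-37)²) = (63 + 44) + (-1232 - 1850 - ½*1369) = 107 + (-1232 - 1850 - 1369/2) = 107 - 7533/2 = -7319/2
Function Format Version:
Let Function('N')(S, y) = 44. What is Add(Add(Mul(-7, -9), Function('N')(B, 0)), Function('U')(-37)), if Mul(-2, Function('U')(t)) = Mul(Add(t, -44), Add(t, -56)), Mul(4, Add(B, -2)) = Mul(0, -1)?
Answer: Rational(-7319, 2) ≈ -3659.5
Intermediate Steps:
B = 2 (B = Add(2, Mul(Rational(1, 4), Mul(0, -1))) = Add(2, Mul(Rational(1, 4), 0)) = Add(2, 0) = 2)
Function('U')(t) = Mul(Rational(-1, 2), Add(-56, t), Add(-44, t)) (Function('U')(t) = Mul(Rational(-1, 2), Mul(Add(t, -44), Add(t, -56))) = Mul(Rational(-1, 2), Mul(Add(-44, t), Add(-56, t))) = Mul(Rational(-1, 2), Mul(Add(-56, t), Add(-44, t))) = Mul(Rational(-1, 2), Add(-56, t), Add(-44, t)))
Add(Add(Mul(-7, -9), Function('N')(B, 0)), Function('U')(-37)) = Add(Add(Mul(-7, -9), 44), Add(-1232, Mul(50, -37), Mul(Rational(-1, 2), Pow(-37, 2)))) = Add(Add(63, 44), Add(-1232, -1850, Mul(Rational(-1, 2), 1369))) = Add(107, Add(-1232, -1850, Rational(-1369, 2))) = Add(107, Rational(-7533, 2)) = Rational(-7319, 2)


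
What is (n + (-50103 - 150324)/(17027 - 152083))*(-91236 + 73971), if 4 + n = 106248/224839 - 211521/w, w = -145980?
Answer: 252747149126793653/24626709203024 ≈ 10263.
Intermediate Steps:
n = -22739911907/10940665740 (n = -4 + (106248/224839 - 211521/(-145980)) = -4 + (106248*(1/224839) - 211521*(-1/145980)) = -4 + (106248/224839 + 70507/48660) = -4 + 21022751053/10940665740 = -22739911907/10940665740 ≈ -2.0785)
(n + (-50103 - 150324)/(17027 - 152083))*(-91236 + 73971) = (-22739911907/10940665740 + (-50103 - 150324)/(17027 - 152083))*(-91236 + 73971) = (-22739911907/10940665740 - 200427/(-135056))*(-17265) = (-22739911907/10940665740 - 200427*(-1/135056))*(-17265) = (-22739911907/10940665740 + 200427/135056)*(-17265) = -219589182560203/369400638045360*(-17265) = 252747149126793653/24626709203024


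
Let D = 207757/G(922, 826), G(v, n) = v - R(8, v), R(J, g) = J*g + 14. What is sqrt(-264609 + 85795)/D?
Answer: -588*I*sqrt(178814)/18887 ≈ -13.165*I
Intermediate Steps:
R(J, g) = 14 + J*g
G(v, n) = -14 - 7*v (G(v, n) = v - (14 + 8*v) = v + (-14 - 8*v) = -14 - 7*v)
D = -18887/588 (D = 207757/(-14 - 7*922) = 207757/(-14 - 6454) = 207757/(-6468) = 207757*(-1/6468) = -18887/588 ≈ -32.121)
sqrt(-264609 + 85795)/D = sqrt(-264609 + 85795)/(-18887/588) = sqrt(-178814)*(-588/18887) = (I*sqrt(178814))*(-588/18887) = -588*I*sqrt(178814)/18887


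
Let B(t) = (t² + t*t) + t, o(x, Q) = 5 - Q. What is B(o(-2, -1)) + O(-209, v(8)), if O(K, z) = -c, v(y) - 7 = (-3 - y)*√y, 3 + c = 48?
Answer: 33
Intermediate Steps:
c = 45 (c = -3 + 48 = 45)
B(t) = t + 2*t² (B(t) = (t² + t²) + t = 2*t² + t = t + 2*t²)
v(y) = 7 + √y*(-3 - y) (v(y) = 7 + (-3 - y)*√y = 7 + √y*(-3 - y))
O(K, z) = -45 (O(K, z) = -1*45 = -45)
B(o(-2, -1)) + O(-209, v(8)) = (5 - 1*(-1))*(1 + 2*(5 - 1*(-1))) - 45 = (5 + 1)*(1 + 2*(5 + 1)) - 45 = 6*(1 + 2*6) - 45 = 6*(1 + 12) - 45 = 6*13 - 45 = 78 - 45 = 33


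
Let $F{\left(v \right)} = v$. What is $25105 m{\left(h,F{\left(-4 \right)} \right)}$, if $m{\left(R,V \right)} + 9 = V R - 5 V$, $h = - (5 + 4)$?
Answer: $1179935$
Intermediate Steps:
$h = -9$ ($h = \left(-1\right) 9 = -9$)
$m{\left(R,V \right)} = -9 - 5 V + R V$ ($m{\left(R,V \right)} = -9 + \left(V R - 5 V\right) = -9 + \left(R V - 5 V\right) = -9 + \left(- 5 V + R V\right) = -9 - 5 V + R V$)
$25105 m{\left(h,F{\left(-4 \right)} \right)} = 25105 \left(-9 - -20 - -36\right) = 25105 \left(-9 + 20 + 36\right) = 25105 \cdot 47 = 1179935$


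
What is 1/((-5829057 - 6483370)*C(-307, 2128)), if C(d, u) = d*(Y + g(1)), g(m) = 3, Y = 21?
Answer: 1/90717962136 ≈ 1.1023e-11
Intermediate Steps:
C(d, u) = 24*d (C(d, u) = d*(21 + 3) = d*24 = 24*d)
1/((-5829057 - 6483370)*C(-307, 2128)) = 1/((-5829057 - 6483370)*((24*(-307)))) = 1/(-12312427*(-7368)) = -1/12312427*(-1/7368) = 1/90717962136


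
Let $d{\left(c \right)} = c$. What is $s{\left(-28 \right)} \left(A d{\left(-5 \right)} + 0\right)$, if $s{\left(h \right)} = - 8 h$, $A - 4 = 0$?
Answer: $-4480$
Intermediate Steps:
$A = 4$ ($A = 4 + 0 = 4$)
$s{\left(-28 \right)} \left(A d{\left(-5 \right)} + 0\right) = \left(-8\right) \left(-28\right) \left(4 \left(-5\right) + 0\right) = 224 \left(-20 + 0\right) = 224 \left(-20\right) = -4480$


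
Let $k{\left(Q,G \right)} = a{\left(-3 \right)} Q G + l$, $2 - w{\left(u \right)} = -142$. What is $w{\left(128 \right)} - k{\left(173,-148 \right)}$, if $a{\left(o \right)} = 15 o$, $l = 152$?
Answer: $-1152188$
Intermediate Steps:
$w{\left(u \right)} = 144$ ($w{\left(u \right)} = 2 - -142 = 2 + 142 = 144$)
$k{\left(Q,G \right)} = 152 - 45 G Q$ ($k{\left(Q,G \right)} = 15 \left(-3\right) Q G + 152 = - 45 Q G + 152 = - 45 G Q + 152 = 152 - 45 G Q$)
$w{\left(128 \right)} - k{\left(173,-148 \right)} = 144 - \left(152 - \left(-6660\right) 173\right) = 144 - \left(152 + 1152180\right) = 144 - 1152332 = -1152188$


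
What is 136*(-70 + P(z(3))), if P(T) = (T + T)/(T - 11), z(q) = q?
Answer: -9622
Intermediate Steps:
P(T) = 2*T/(-11 + T) (P(T) = (2*T)/(-11 + T) = 2*T/(-11 + T))
136*(-70 + P(z(3))) = 136*(-70 + 2*3/(-11 + 3)) = 136*(-70 + 2*3/(-8)) = 136*(-70 + 2*3*(-⅛)) = 136*(-70 - ¾) = 136*(-283/4) = -9622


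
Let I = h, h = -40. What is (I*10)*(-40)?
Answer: 16000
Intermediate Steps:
I = -40
(I*10)*(-40) = -40*10*(-40) = -400*(-40) = 16000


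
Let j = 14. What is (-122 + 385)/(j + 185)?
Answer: 263/199 ≈ 1.3216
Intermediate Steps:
(-122 + 385)/(j + 185) = (-122 + 385)/(14 + 185) = 263/199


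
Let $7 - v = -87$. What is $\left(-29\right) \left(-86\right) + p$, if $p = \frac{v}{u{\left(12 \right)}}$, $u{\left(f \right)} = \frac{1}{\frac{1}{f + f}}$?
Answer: $\frac{29975}{12} \approx 2497.9$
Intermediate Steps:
$u{\left(f \right)} = 2 f$ ($u{\left(f \right)} = \frac{1}{\frac{1}{2 f}} = \frac{1}{\frac{1}{2} \frac{1}{f}} = 2 f$)
$v = 94$ ($v = 7 - -87 = 7 + 87 = 94$)
$p = \frac{47}{12}$ ($p = \frac{94}{2 \cdot 12} = \frac{94}{24} = 94 \cdot \frac{1}{24} = \frac{47}{12} \approx 3.9167$)
$\left(-29\right) \left(-86\right) + p = \left(-29\right) \left(-86\right) + \frac{47}{12} = 2494 + \frac{47}{12} = \frac{29975}{12}$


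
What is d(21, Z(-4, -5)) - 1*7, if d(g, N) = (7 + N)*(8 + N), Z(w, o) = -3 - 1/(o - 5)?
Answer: 1391/100 ≈ 13.910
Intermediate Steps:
Z(w, o) = -3 - 1/(-5 + o)
d(21, Z(-4, -5)) - 1*7 = (56 + ((14 - 3*(-5))/(-5 - 5))² + 15*((14 - 3*(-5))/(-5 - 5))) - 1*7 = (56 + ((14 + 15)/(-10))² + 15*((14 + 15)/(-10))) - 7 = (56 + (-⅒*29)² + 15*(-⅒*29)) - 7 = (56 + (-29/10)² + 15*(-29/10)) - 7 = (56 + 841/100 - 87/2) - 7 = 2091/100 - 7 = 1391/100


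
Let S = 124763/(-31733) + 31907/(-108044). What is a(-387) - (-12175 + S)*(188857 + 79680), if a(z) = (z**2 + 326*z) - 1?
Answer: 11213437767247624823/3428560252 ≈ 3.2706e+9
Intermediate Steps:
S = -14492398403/3428560252 (S = 124763*(-1/31733) + 31907*(-1/108044) = -124763/31733 - 31907/108044 = -14492398403/3428560252 ≈ -4.2270)
a(z) = -1 + z**2 + 326*z
a(-387) - (-12175 + S)*(188857 + 79680) = (-1 + (-387)**2 + 326*(-387)) - (-12175 - 14492398403/3428560252)*(188857 + 79680) = (-1 + 149769 - 126162) - (-41757213466503)*268537/3428560252 = 23606 - 1*(-11213356832654316111/3428560252) = 23606 + 11213356832654316111/3428560252 = 11213437767247624823/3428560252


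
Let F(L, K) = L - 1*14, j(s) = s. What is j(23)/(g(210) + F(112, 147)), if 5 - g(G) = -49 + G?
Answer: -23/58 ≈ -0.39655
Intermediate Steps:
g(G) = 54 - G (g(G) = 5 - (-49 + G) = 5 + (49 - G) = 54 - G)
F(L, K) = -14 + L (F(L, K) = L - 14 = -14 + L)
j(23)/(g(210) + F(112, 147)) = 23/((54 - 1*210) + (-14 + 112)) = 23/((54 - 210) + 98) = 23/(-156 + 98) = 23/(-58) = 23*(-1/58) = -23/58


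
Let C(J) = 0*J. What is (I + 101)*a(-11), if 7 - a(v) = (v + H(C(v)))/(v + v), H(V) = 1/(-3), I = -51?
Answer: 10700/33 ≈ 324.24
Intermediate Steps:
C(J) = 0
H(V) = -⅓
a(v) = 7 - (-⅓ + v)/(2*v) (a(v) = 7 - (v - ⅓)/(v + v) = 7 - (-⅓ + v)/(2*v))
(I + 101)*a(-11) = (-51 + 101)*((⅙)*(1 + 39*(-11))/(-11)) = 50*((⅙)*(-1/11)*(1 - 429)) = 50*((⅙)*(-1/11)*(-428)) = 50*(214/33) = 10700/33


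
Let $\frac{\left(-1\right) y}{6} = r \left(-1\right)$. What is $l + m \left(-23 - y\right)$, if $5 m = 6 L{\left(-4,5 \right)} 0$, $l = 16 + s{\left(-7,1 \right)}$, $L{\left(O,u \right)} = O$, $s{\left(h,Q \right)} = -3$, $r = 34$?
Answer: $13$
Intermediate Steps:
$y = 204$ ($y = - 6 \cdot 34 \left(-1\right) = \left(-6\right) \left(-34\right) = 204$)
$l = 13$ ($l = 16 - 3 = 13$)
$m = 0$ ($m = \frac{6 \left(-4\right) 0}{5} = \frac{\left(-24\right) 0}{5} = \frac{1}{5} \cdot 0 = 0$)
$l + m \left(-23 - y\right) = 13 + 0 \left(-23 - 204\right) = 13 + 0 \left(-227\right) = 13 + 0 = 13$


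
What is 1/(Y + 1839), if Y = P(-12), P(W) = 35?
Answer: 1/1874 ≈ 0.00053362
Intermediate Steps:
Y = 35
1/(Y + 1839) = 1/(35 + 1839) = 1/1874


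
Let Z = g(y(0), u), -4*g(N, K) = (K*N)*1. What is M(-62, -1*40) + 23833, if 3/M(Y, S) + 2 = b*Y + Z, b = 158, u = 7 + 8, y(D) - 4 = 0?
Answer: 77957742/3271 ≈ 23833.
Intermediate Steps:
y(D) = 4 (y(D) = 4 + 0 = 4)
u = 15
g(N, K) = -K*N/4
Z = -15 (Z = -¼*15*4 = -15)
M(Y, S) = 3/(-17 + 158*Y) (M(Y, S) = 3/(-2 + (158*Y - 15)) = 3/(-2 + (-15 + 158*Y)) = 3/(-17 + 158*Y))
M(-62, -1*40) + 23833 = 3/(-17 + 158*(-62)) + 23833 = 3/(-17 - 9796) + 23833 = 3/(-9813) + 23833 = 3*(-1/9813) + 23833 = -1/3271 + 23833 = 77957742/3271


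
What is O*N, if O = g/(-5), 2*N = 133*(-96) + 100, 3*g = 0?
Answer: 0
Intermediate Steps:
g = 0 (g = (⅓)*0 = 0)
N = -6334 (N = (133*(-96) + 100)/2 = (-12768 + 100)/2 = (½)*(-12668) = -6334)
O = 0 (O = 0/(-5) = 0*(-⅕) = 0)
O*N = 0*(-6334) = 0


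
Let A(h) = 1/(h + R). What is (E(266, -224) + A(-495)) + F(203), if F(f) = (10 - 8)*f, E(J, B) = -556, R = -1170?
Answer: -249751/1665 ≈ -150.00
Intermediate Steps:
A(h) = 1/(-1170 + h) (A(h) = 1/(h - 1170) = 1/(-1170 + h))
F(f) = 2*f
(E(266, -224) + A(-495)) + F(203) = (-556 + 1/(-1170 - 495)) + 2*203 = (-556 + 1/(-1665)) + 406 = (-556 - 1/1665) + 406 = -925741/1665 + 406 = -249751/1665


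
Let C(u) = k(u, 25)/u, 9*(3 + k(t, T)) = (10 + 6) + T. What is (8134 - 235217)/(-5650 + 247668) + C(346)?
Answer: -351874105/376822026 ≈ -0.93379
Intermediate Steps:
k(t, T) = -11/9 + T/9 (k(t, T) = -3 + ((10 + 6) + T)/9 = -3 + (16 + T)/9 = -3 + (16/9 + T/9) = -11/9 + T/9)
C(u) = 14/(9*u) (C(u) = (-11/9 + (⅑)*25)/u = (-11/9 + 25/9)/u = 14/(9*u))
(8134 - 235217)/(-5650 + 247668) + C(346) = (8134 - 235217)/(-5650 + 247668) + (14/9)/346 = -227083/242018 + (14/9)*(1/346) = -227083*1/242018 + 7/1557 = -227083/242018 + 7/1557 = -351874105/376822026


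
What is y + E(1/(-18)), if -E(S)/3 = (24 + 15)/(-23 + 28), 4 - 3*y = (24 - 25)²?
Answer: -112/5 ≈ -22.400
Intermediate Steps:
y = 1 (y = 4/3 - (24 - 25)²/3 = 4/3 - ⅓*(-1)² = 4/3 - ⅓*1 = 4/3 - ⅓ = 1)
E(S) = -117/5 (E(S) = -3*(24 + 15)/(-23 + 28) = -117/5)
y + E(1/(-18)) = 1 - 117/5 = -112/5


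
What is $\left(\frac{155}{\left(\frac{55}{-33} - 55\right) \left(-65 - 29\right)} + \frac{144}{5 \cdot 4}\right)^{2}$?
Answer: $\frac{13345101441}{255360400} \approx 52.26$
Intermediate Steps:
$\left(\frac{155}{\left(\frac{55}{-33} - 55\right) \left(-65 - 29\right)} + \frac{144}{5 \cdot 4}\right)^{2} = \left(\frac{155}{\left(55 \left(- \frac{1}{33}\right) - 55\right) \left(-94\right)} + \frac{144}{20}\right)^{2} = \left(\frac{155}{\left(- \frac{5}{3} - 55\right) \left(-94\right)} + 144 \cdot \frac{1}{20}\right)^{2} = \left(\frac{155}{\left(- \frac{170}{3}\right) \left(-94\right)} + \frac{36}{5}\right)^{2} = \left(\frac{155}{\frac{15980}{3}} + \frac{36}{5}\right)^{2} = \left(155 \cdot \frac{3}{15980} + \frac{36}{5}\right)^{2} = \left(\frac{93}{3196} + \frac{36}{5}\right)^{2} = \left(\frac{115521}{15980}\right)^{2} = \frac{13345101441}{255360400}$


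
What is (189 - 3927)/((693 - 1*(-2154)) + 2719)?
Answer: -1869/2783 ≈ -0.67158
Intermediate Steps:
(189 - 3927)/((693 - 1*(-2154)) + 2719) = -3738/((693 + 2154) + 2719) = -3738/(2847 + 2719) = -3738/5566 = -3738*1/5566 = -1869/2783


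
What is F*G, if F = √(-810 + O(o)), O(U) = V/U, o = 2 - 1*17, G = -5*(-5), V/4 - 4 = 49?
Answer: 5*I*√185430/3 ≈ 717.69*I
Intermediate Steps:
V = 212 (V = 16 + 4*49 = 16 + 196 = 212)
G = 25
o = -15 (o = 2 - 17 = -15)
O(U) = 212/U
F = I*√185430/15 (F = √(-810 + 212/(-15)) = √(-810 + 212*(-1/15)) = √(-810 - 212/15) = √(-12362/15) = I*√185430/15 ≈ 28.708*I)
F*G = (I*√185430/15)*25 = 5*I*√185430/3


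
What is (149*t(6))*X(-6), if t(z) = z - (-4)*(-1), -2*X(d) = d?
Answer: 894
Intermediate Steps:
X(d) = -d/2
t(z) = -4 + z (t(z) = z - 1*4 = z - 4 = -4 + z)
(149*t(6))*X(-6) = (149*(-4 + 6))*(-½*(-6)) = (149*2)*3 = 298*3 = 894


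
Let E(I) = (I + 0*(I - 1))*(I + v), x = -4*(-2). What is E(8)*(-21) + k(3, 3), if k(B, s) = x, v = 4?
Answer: -2008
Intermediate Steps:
x = 8
k(B, s) = 8
E(I) = I*(4 + I) (E(I) = (I + 0*(I - 1))*(I + 4) = (I + 0*(-1 + I))*(4 + I) = (I + 0)*(4 + I) = I*(4 + I))
E(8)*(-21) + k(3, 3) = (8*(4 + 8))*(-21) + 8 = (8*12)*(-21) + 8 = 96*(-21) + 8 = -2016 + 8 = -2008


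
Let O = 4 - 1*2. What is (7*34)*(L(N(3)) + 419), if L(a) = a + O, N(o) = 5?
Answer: 101388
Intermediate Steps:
O = 2 (O = 4 - 2 = 2)
L(a) = 2 + a (L(a) = a + 2 = 2 + a)
(7*34)*(L(N(3)) + 419) = (7*34)*((2 + 5) + 419) = 238*(7 + 419) = 238*426 = 101388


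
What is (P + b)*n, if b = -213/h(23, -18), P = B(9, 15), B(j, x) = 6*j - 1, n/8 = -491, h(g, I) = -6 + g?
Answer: -2702464/17 ≈ -1.5897e+5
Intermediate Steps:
n = -3928 (n = 8*(-491) = -3928)
B(j, x) = -1 + 6*j
P = 53 (P = -1 + 6*9 = -1 + 54 = 53)
b = -213/17 (b = -213/(-6 + 23) = -213/17 ≈ -12.529)
(P + b)*n = (53 - 213/17)*(-3928) = (688/17)*(-3928) = -2702464/17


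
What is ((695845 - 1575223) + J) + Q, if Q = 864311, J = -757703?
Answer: -772770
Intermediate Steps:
((695845 - 1575223) + J) + Q = ((695845 - 1575223) - 757703) + 864311 = (-879378 - 757703) + 864311 = -1637081 + 864311 = -772770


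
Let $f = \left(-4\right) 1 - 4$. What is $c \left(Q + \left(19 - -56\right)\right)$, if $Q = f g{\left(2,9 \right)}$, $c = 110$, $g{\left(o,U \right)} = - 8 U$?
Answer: $71610$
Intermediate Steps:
$f = -8$ ($f = -4 - 4 = -8$)
$Q = 576$ ($Q = - 8 \left(\left(-8\right) 9\right) = \left(-8\right) \left(-72\right) = 576$)
$c \left(Q + \left(19 - -56\right)\right) = 110 \left(576 + \left(19 - -56\right)\right) = 110 \left(576 + \left(19 + 56\right)\right) = 110 \left(576 + 75\right) = 110 \cdot 651 = 71610$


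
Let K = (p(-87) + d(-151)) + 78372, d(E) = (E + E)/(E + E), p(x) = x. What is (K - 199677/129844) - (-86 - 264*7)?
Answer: 10415886003/129844 ≈ 80219.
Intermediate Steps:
d(E) = 1 (d(E) = (2*E)/((2*E)) = (2*E)*(1/(2*E)) = 1)
K = 78286 (K = (-87 + 1) + 78372 = -86 + 78372 = 78286)
(K - 199677/129844) - (-86 - 264*7) = (78286 - 199677/129844) - (-86 - 264*7) = (78286 - 199677/129844) - (-86 - 1848) = (78286 - 1*199677/129844) - 1*(-1934) = (78286 - 199677/129844) + 1934 = 10164767707/129844 + 1934 = 10415886003/129844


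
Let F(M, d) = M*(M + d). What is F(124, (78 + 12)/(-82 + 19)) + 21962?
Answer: 260126/7 ≈ 37161.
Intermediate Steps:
F(124, (78 + 12)/(-82 + 19)) + 21962 = 124*(124 + (78 + 12)/(-82 + 19)) + 21962 = 124*(124 + 90/(-63)) + 21962 = 124*(124 + 90*(-1/63)) + 21962 = 124*(124 - 10/7) + 21962 = 124*(858/7) + 21962 = 106392/7 + 21962 = 260126/7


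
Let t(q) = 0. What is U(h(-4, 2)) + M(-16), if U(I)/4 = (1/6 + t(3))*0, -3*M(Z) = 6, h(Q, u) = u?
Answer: -2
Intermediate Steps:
M(Z) = -2 (M(Z) = -⅓*6 = -2)
U(I) = 0 (U(I) = 4*((1/6 + 0)*0) = 4*((⅙ + 0)*0) = 4*((⅙)*0) = 4*0 = 0)
U(h(-4, 2)) + M(-16) = 0 - 2 = -2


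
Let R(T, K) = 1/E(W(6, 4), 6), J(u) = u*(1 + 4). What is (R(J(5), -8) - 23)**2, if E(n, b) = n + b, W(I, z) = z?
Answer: 52441/100 ≈ 524.41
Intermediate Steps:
E(n, b) = b + n
J(u) = 5*u (J(u) = u*5 = 5*u)
R(T, K) = 1/10 (R(T, K) = 1/(6 + 4) = 1/10)
(R(J(5), -8) - 23)**2 = (1/10 - 23)**2 = (-229/10)**2 = 52441/100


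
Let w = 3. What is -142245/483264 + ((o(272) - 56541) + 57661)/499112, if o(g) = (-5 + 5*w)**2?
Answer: -977869505/3350039744 ≈ -0.29190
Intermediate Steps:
o(g) = 100 (o(g) = (-5 + 5*3)**2 = (-5 + 15)**2 = 10**2 = 100)
-142245/483264 + ((o(272) - 56541) + 57661)/499112 = -142245/483264 + ((100 - 56541) + 57661)/499112 = -142245*1/483264 + (-56441 + 57661)*(1/499112) = -15805/53696 + 1220*(1/499112) = -15805/53696 + 305/124778 = -977869505/3350039744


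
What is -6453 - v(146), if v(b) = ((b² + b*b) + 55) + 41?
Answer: -49181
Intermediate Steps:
v(b) = 96 + 2*b² (v(b) = ((b² + b²) + 55) + 41 = (2*b² + 55) + 41 = (55 + 2*b²) + 41 = 96 + 2*b²)
-6453 - v(146) = -6453 - (96 + 2*146²) = -6453 - (96 + 2*21316) = -6453 - (96 + 42632) = -6453 - 1*42728 = -6453 - 42728 = -49181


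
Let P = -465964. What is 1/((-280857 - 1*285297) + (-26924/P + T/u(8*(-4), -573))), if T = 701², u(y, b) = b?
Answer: -66749343/37847647473850 ≈ -1.7636e-6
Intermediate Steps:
T = 491401
1/((-280857 - 1*285297) + (-26924/P + T/u(8*(-4), -573))) = 1/((-280857 - 1*285297) + (-26924/(-465964) + 491401/(-573))) = 1/((-280857 - 285297) + (-26924*(-1/465964) + 491401*(-1/573))) = 1/(-566154 + (6731/116491 - 491401/573)) = 1/(-566154 - 57239937028/66749343) = 1/(-37847647473850/66749343) = -66749343/37847647473850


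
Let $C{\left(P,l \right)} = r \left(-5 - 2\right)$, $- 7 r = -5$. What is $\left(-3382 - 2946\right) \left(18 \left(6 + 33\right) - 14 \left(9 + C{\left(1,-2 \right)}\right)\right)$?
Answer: $-4087888$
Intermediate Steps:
$r = \frac{5}{7}$ ($r = \left(- \frac{1}{7}\right) \left(-5\right) = \frac{5}{7} \approx 0.71429$)
$C{\left(P,l \right)} = -5$ ($C{\left(P,l \right)} = \frac{5 \left(-5 - 2\right)}{7} = \frac{5}{7} \left(-7\right) = -5$)
$\left(-3382 - 2946\right) \left(18 \left(6 + 33\right) - 14 \left(9 + C{\left(1,-2 \right)}\right)\right) = \left(-3382 - 2946\right) \left(18 \left(6 + 33\right) - 14 \left(9 - 5\right)\right) = - 6328 \left(18 \cdot 39 - 56\right) = - 6328 \left(702 - 56\right) = \left(-6328\right) 646 = -4087888$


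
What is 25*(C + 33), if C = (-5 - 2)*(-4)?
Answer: 1525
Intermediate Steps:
C = 28 (C = -7*(-4) = 28)
25*(C + 33) = 25*(28 + 33) = 25*61 = 1525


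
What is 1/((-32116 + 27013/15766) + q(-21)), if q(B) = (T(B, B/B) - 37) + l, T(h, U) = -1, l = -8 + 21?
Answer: -15766/506707993 ≈ -3.1115e-5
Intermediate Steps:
l = 13
q(B) = -25 (q(B) = (-1 - 37) + 13 = -38 + 13 = -25)
1/((-32116 + 27013/15766) + q(-21)) = 1/((-32116 + 27013/15766) - 25) = 1/(-506313843/15766 - 25) = 1/(-506707993/15766) = -15766/506707993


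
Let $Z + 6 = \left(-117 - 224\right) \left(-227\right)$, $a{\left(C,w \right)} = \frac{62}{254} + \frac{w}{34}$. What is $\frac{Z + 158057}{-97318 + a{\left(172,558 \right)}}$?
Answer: $- \frac{84725637}{35012267} \approx -2.4199$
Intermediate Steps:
$a{\left(C,w \right)} = \frac{31}{127} + \frac{w}{34}$ ($a{\left(C,w \right)} = 62 \cdot \frac{1}{254} + w \frac{1}{34} = \frac{31}{127} + \frac{w}{34}$)
$Z = 77401$ ($Z = -6 + \left(-117 - 224\right) \left(-227\right) = -6 - -77407 = -6 + 77407 = 77401$)
$\frac{Z + 158057}{-97318 + a{\left(172,558 \right)}} = \frac{77401 + 158057}{-97318 + \left(\frac{31}{127} + \frac{1}{34} \cdot 558\right)} = \frac{235458}{-97318 + \left(\frac{31}{127} + \frac{279}{17}\right)} = \frac{235458}{-97318 + \frac{35960}{2159}} = \frac{235458}{- \frac{210073602}{2159}} = 235458 \left(- \frac{2159}{210073602}\right) = - \frac{84725637}{35012267}$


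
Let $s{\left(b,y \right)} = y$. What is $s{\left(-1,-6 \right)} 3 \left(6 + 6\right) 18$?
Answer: $-3888$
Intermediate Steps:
$s{\left(-1,-6 \right)} 3 \left(6 + 6\right) 18 = - 6 \cdot 3 \left(6 + 6\right) 18 = - 6 \cdot 3 \cdot 12 \cdot 18 = \left(-6\right) 36 \cdot 18 = \left(-216\right) 18 = -3888$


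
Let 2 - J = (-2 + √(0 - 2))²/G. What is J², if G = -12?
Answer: 161/36 - 13*I*√2/9 ≈ 4.4722 - 2.0428*I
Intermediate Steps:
J = 2 + (-2 + I*√2)²/12 (J = 2 - (-2 + √(0 - 2))²/(-12) = 2 - (-2 + √(-2))²*(-1)/12 = 2 - (-2 + I*√2)²*(-1)/12 = 2 - (-1)*(-2 + I*√2)²/12 = 2 + (-2 + I*√2)²/12 ≈ 2.1667 - 0.4714*I)
J² = (13/6 - I*√2/3)²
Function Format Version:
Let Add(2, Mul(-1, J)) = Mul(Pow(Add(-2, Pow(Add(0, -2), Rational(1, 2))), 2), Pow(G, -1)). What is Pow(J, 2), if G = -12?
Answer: Add(Rational(161, 36), Mul(Rational(-13, 9), I, Pow(2, Rational(1, 2)))) ≈ Add(4.4722, Mul(-2.0428, I))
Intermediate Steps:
J = Add(2, Mul(Rational(1, 12), Pow(Add(-2, Mul(I, Pow(2, Rational(1, 2)))), 2))) (J = Add(2, Mul(-1, Mul(Pow(Add(-2, Pow(Add(0, -2), Rational(1, 2))), 2), Pow(-12, -1)))) = Add(2, Mul(-1, Mul(Pow(Add(-2, Pow(-2, Rational(1, 2))), 2), Rational(-1, 12)))) = Add(2, Mul(-1, Mul(Pow(Add(-2, Mul(I, Pow(2, Rational(1, 2)))), 2), Rational(-1, 12)))) = Add(2, Mul(-1, Mul(Rational(-1, 12), Pow(Add(-2, Mul(I, Pow(2, Rational(1, 2)))), 2)))) = Add(2, Mul(Rational(1, 12), Pow(Add(-2, Mul(I, Pow(2, Rational(1, 2)))), 2))) ≈ Add(2.1667, Mul(-0.47140, I)))
Pow(J, 2) = Pow(Add(Rational(13, 6), Mul(Rational(-1, 3), I, Pow(2, Rational(1, 2)))), 2)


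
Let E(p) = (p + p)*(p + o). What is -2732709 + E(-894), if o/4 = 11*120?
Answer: -10574877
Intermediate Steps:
o = 5280 (o = 4*(11*120) = 4*1320 = 5280)
E(p) = 2*p*(5280 + p) (E(p) = (p + p)*(p + 5280) = (2*p)*(5280 + p) = 2*p*(5280 + p))
-2732709 + E(-894) = -2732709 + 2*(-894)*(5280 - 894) = -2732709 + 2*(-894)*4386 = -2732709 - 7842168 = -10574877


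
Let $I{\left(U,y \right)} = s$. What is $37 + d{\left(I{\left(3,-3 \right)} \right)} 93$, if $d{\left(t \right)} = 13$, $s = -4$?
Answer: $1246$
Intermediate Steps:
$I{\left(U,y \right)} = -4$
$37 + d{\left(I{\left(3,-3 \right)} \right)} 93 = 37 + 13 \cdot 93 = 37 + 1209 = 1246$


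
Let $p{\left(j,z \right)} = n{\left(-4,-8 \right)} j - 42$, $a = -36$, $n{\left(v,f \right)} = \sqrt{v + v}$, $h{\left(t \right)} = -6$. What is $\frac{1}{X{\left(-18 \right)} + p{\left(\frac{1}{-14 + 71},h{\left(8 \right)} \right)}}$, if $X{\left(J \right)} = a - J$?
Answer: $- \frac{48735}{2924102} - \frac{57 i \sqrt{2}}{5848204} \approx -0.016667 - 1.3784 \cdot 10^{-5} i$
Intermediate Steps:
$n{\left(v,f \right)} = \sqrt{2} \sqrt{v}$ ($n{\left(v,f \right)} = \sqrt{2 v} = \sqrt{2} \sqrt{v}$)
$p{\left(j,z \right)} = -42 + 2 i j \sqrt{2}$ ($p{\left(j,z \right)} = \sqrt{2} \sqrt{-4} j - 42 = \sqrt{2} \cdot 2 i j - 42 = 2 i \sqrt{2} j - 42 = 2 i j \sqrt{2} - 42 = -42 + 2 i j \sqrt{2}$)
$X{\left(J \right)} = -36 - J$
$\frac{1}{X{\left(-18 \right)} + p{\left(\frac{1}{-14 + 71},h{\left(8 \right)} \right)}} = \frac{1}{\left(-36 - -18\right) - \left(42 - \frac{2 i \sqrt{2}}{-14 + 71}\right)} = \frac{1}{\left(-36 + 18\right) - \left(42 - \frac{2 i \sqrt{2}}{57}\right)} = \frac{1}{-18 - \left(42 - 2 i \frac{1}{57} \sqrt{2}\right)} = \frac{1}{-18 - \left(42 - \frac{2 i \sqrt{2}}{57}\right)} = \frac{1}{-60 + \frac{2 i \sqrt{2}}{57}}$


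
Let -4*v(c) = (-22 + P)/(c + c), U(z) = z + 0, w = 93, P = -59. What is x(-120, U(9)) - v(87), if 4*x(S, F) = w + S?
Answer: -1593/232 ≈ -6.8664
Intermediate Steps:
U(z) = z
x(S, F) = 93/4 + S/4 (x(S, F) = (93 + S)/4 = 93/4 + S/4)
v(c) = 81/(8*c) (v(c) = -(-22 - 59)/(4*(c + c)) = -(-81)/(4*(2*c)) = -(-81)*1/(2*c)/4 = -(-81)/(8*c) = 81/(8*c))
x(-120, U(9)) - v(87) = (93/4 + (¼)*(-120)) - 81/(8*87) = (93/4 - 30) - 81/(8*87) = -27/4 - 1*27/232 = -27/4 - 27/232 = -1593/232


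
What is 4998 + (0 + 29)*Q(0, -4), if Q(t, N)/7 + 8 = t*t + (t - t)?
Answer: 3374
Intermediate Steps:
Q(t, N) = -56 + 7*t² (Q(t, N) = -56 + 7*(t*t + (t - t)) = -56 + 7*(t² + 0) = -56 + 7*t²)
4998 + (0 + 29)*Q(0, -4) = 4998 + (0 + 29)*(-56 + 7*0²) = 4998 + 29*(-56 + 7*0) = 4998 + 29*(-56 + 0) = 4998 + 29*(-56) = 4998 - 1624 = 3374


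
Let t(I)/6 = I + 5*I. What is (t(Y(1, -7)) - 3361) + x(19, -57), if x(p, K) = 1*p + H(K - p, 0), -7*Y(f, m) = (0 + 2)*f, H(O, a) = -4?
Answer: -23494/7 ≈ -3356.3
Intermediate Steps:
Y(f, m) = -2*f/7 (Y(f, m) = -(0 + 2)*f/7 = -2*f/7)
x(p, K) = -4 + p (x(p, K) = 1*p - 4 = p - 4 = -4 + p)
t(I) = 36*I (t(I) = 6*(I + 5*I) = 6*(6*I) = 36*I)
(t(Y(1, -7)) - 3361) + x(19, -57) = (36*(-2/7*1) - 3361) + (-4 + 19) = (36*(-2/7) - 3361) + 15 = (-72/7 - 3361) + 15 = -23599/7 + 15 = -23494/7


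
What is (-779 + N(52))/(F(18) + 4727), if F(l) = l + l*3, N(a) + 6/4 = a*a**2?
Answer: 279655/9598 ≈ 29.137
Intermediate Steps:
N(a) = -3/2 + a**3 (N(a) = -3/2 + a*a**2 = -3/2 + a**3)
F(l) = 4*l (F(l) = l + 3*l = 4*l)
(-779 + N(52))/(F(18) + 4727) = (-779 + (-3/2 + 52**3))/(4*18 + 4727) = (-779 + (-3/2 + 140608))/(72 + 4727) = (-779 + 281213/2)/4799 = (279655/2)*(1/4799) = 279655/9598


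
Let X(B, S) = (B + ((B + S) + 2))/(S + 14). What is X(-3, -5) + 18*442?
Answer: 7955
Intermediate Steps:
X(B, S) = (2 + S + 2*B)/(14 + S) (X(B, S) = (B + (2 + B + S))/(14 + S) = (2 + S + 2*B)/(14 + S))
X(-3, -5) + 18*442 = (2 - 5 + 2*(-3))/(14 - 5) + 18*442 = (2 - 5 - 6)/9 + 7956 = (1/9)*(-9) + 7956 = -1 + 7956 = 7955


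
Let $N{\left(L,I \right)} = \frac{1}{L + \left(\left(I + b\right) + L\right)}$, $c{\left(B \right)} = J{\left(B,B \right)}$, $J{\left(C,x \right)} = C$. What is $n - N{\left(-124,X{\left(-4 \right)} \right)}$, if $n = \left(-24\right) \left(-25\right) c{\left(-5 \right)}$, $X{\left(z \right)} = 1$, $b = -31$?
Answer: $- \frac{833999}{278} \approx -3000.0$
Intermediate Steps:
$c{\left(B \right)} = B$
$n = -3000$ ($n = \left(-24\right) \left(-25\right) \left(-5\right) = 600 \left(-5\right) = -3000$)
$N{\left(L,I \right)} = \frac{1}{-31 + I + 2 L}$ ($N{\left(L,I \right)} = \frac{1}{L + \left(\left(I - 31\right) + L\right)} = \frac{1}{L + \left(\left(-31 + I\right) + L\right)} = \frac{1}{L + \left(-31 + I + L\right)} = \frac{1}{-31 + I + 2 L}$)
$n - N{\left(-124,X{\left(-4 \right)} \right)} = -3000 - \frac{1}{-31 + 1 + 2 \left(-124\right)} = -3000 - \frac{1}{-31 + 1 - 248} = -3000 - \frac{1}{-278} = -3000 - - \frac{1}{278} = -3000 + \frac{1}{278} = - \frac{833999}{278}$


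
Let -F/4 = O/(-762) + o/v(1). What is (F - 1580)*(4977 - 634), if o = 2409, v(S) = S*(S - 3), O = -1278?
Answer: 1782254282/127 ≈ 1.4034e+7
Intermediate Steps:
v(S) = S*(-3 + S)
F = 611034/127 (F = -4*(-1278/(-762) + 2409/((1*(-3 + 1)))) = -4*(-1278*(-1/762) + 2409/((1*(-2)))) = -4*(213/127 + 2409/(-2)) = -4*(213/127 + 2409*(-½)) = -4*(213/127 - 2409/2) = -4*(-305517/254) = 611034/127 ≈ 4811.3)
(F - 1580)*(4977 - 634) = (611034/127 - 1580)*(4977 - 634) = (410374/127)*4343 = 1782254282/127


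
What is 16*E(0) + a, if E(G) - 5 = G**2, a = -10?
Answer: 70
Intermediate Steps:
E(G) = 5 + G**2
16*E(0) + a = 16*(5 + 0**2) - 10 = 16*(5 + 0) - 10 = 16*5 - 10 = 80 - 10 = 70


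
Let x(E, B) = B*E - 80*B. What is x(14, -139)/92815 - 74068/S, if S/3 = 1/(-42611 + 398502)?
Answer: -2446615891757698/278445 ≈ -8.7867e+9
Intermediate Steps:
S = 3/355891 (S = 3/(-42611 + 398502) = 3/355891 ≈ 8.4295e-6)
x(E, B) = -80*B + B*E
x(14, -139)/92815 - 74068/S = -139*(-80 + 14)/92815 - 74068/3/355891 = -139*(-66)*(1/92815) - 74068*355891/3 = 9174*(1/92815) - 26360134588/3 = 9174/92815 - 26360134588/3 = -2446615891757698/278445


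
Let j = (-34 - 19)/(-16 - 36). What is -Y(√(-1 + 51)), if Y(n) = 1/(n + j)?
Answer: 2756/132391 - 13520*√2/132391 ≈ -0.12360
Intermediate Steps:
j = 53/52 (j = -53/(-52) = -53*(-1/52) = 53/52 ≈ 1.0192)
Y(n) = 1/(53/52 + n) (Y(n) = 1/(n + 53/52) = 1/(53/52 + n))
-Y(√(-1 + 51)) = -52/(53 + 52*√(-1 + 51)) = -52/(53 + 52*√50) = -52/(53 + 52*(5*√2)) = -52/(53 + 260*√2)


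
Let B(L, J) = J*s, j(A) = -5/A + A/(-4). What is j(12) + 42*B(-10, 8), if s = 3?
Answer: 12055/12 ≈ 1004.6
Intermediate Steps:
j(A) = -5/A - A/4 (j(A) = -5/A + A*(-¼) = -5/A - A/4)
B(L, J) = 3*J (B(L, J) = J*3 = 3*J)
j(12) + 42*B(-10, 8) = (-5/12 - ¼*12) + 42*(3*8) = (-5*1/12 - 3) + 42*24 = (-5/12 - 3) + 1008 = -41/12 + 1008 = 12055/12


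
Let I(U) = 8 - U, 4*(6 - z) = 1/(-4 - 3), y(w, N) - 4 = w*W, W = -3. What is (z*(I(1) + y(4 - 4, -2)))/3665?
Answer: 1859/102620 ≈ 0.018115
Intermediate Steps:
y(w, N) = 4 - 3*w (y(w, N) = 4 + w*(-3) = 4 - 3*w)
z = 169/28 (z = 6 - 1/(4*(-4 - 3)) = 6 - ¼/(-7) = 6 - ¼*(-⅐) = 6 + 1/28 = 169/28 ≈ 6.0357)
(z*(I(1) + y(4 - 4, -2)))/3665 = (169*((8 - 1*1) + (4 - 3*(4 - 4)))/28)/3665 = (169*((8 - 1) + (4 - 3*0))/28)*(1/3665) = (169*(7 + (4 + 0))/28)*(1/3665) = (169*(7 + 4)/28)*(1/3665) = ((169/28)*11)*(1/3665) = (1859/28)*(1/3665) = 1859/102620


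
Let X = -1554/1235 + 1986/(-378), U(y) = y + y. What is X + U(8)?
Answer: 738193/77805 ≈ 9.4877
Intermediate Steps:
U(y) = 2*y
X = -506687/77805 (X = -1554*1/1235 + 1986*(-1/378) = -1554/1235 - 331/63 = -506687/77805 ≈ -6.5123)
X + U(8) = -506687/77805 + 2*8 = -506687/77805 + 16 = 738193/77805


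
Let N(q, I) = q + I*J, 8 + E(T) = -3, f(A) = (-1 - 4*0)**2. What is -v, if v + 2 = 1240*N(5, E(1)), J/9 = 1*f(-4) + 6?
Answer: 853122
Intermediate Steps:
f(A) = 1 (f(A) = (-1 + 0)**2 = (-1)**2 = 1)
E(T) = -11 (E(T) = -8 - 3 = -11)
J = 63 (J = 9*(1*1 + 6) = 9*(1 + 6) = 9*7 = 63)
N(q, I) = q + 63*I (N(q, I) = q + I*63 = q + 63*I)
v = -853122 (v = -2 + 1240*(5 + 63*(-11)) = -2 + 1240*(5 - 693) = -2 + 1240*(-688) = -2 - 853120 = -853122)
-v = -1*(-853122) = 853122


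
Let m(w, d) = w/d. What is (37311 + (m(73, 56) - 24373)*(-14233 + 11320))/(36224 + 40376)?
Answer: 3977795511/4289600 ≈ 927.31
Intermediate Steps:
(37311 + (m(73, 56) - 24373)*(-14233 + 11320))/(36224 + 40376) = (37311 + (73/56 - 24373)*(-14233 + 11320))/(36224 + 40376) = (37311 + (73*(1/56) - 24373)*(-2913))/76600 = (37311 + (73/56 - 24373)*(-2913))*(1/76600) = (37311 - 1364815/56*(-2913))*(1/76600) = (37311 + 3975706095/56)*(1/76600) = (3977795511/56)*(1/76600) = 3977795511/4289600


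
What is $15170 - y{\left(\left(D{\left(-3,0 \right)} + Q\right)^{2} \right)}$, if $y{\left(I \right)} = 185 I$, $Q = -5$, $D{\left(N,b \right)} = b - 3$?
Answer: $3330$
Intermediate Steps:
$D{\left(N,b \right)} = -3 + b$
$15170 - y{\left(\left(D{\left(-3,0 \right)} + Q\right)^{2} \right)} = 15170 - 185 \left(\left(-3 + 0\right) - 5\right)^{2} = 15170 - 185 \left(-3 - 5\right)^{2} = 15170 - 185 \left(-8\right)^{2} = 15170 - 185 \cdot 64 = 15170 - 11840 = 3330$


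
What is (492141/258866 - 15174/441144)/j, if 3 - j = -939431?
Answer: 5921583795/2980019892676376 ≈ 1.9871e-6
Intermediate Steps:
j = 939434 (j = 3 - 1*(-939431) = 3 + 939431 = 939434)
(492141/258866 - 15174/441144)/j = (492141/258866 - 15174/441144)/939434 = (492141*(1/258866) - 15174*1/441144)*(1/939434) = (492141/258866 - 843/24508)*(1/939434) = (5921583795/3172143964)*(1/939434) = 5921583795/2980019892676376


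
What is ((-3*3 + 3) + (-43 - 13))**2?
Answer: 3844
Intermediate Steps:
((-3*3 + 3) + (-43 - 13))**2 = ((-9 + 3) - 56)**2 = (-6 - 56)**2 = (-62)**2 = 3844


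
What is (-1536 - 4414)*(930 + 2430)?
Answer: -19992000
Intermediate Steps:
(-1536 - 4414)*(930 + 2430) = -5950*3360 = -19992000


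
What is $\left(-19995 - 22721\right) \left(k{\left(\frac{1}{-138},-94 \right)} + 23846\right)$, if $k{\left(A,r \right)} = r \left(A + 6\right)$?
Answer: $- \frac{68623467580}{69} \approx -9.9454 \cdot 10^{8}$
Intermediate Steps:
$k{\left(A,r \right)} = r \left(6 + A\right)$
$\left(-19995 - 22721\right) \left(k{\left(\frac{1}{-138},-94 \right)} + 23846\right) = \left(-19995 - 22721\right) \left(- 94 \left(6 + \frac{1}{-138}\right) + 23846\right) = - 42716 \left(- 94 \left(6 - \frac{1}{138}\right) + 23846\right) = - 42716 \left(\left(-94\right) \frac{827}{138} + 23846\right) = - 42716 \left(- \frac{38869}{69} + 23846\right) = \left(-42716\right) \frac{1606505}{69} = - \frac{68623467580}{69}$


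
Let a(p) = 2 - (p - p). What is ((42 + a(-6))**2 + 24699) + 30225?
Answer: 56860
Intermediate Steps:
a(p) = 2 (a(p) = 2 - 1*0 = 2 + 0 = 2)
((42 + a(-6))**2 + 24699) + 30225 = ((42 + 2)**2 + 24699) + 30225 = (44**2 + 24699) + 30225 = (1936 + 24699) + 30225 = 26635 + 30225 = 56860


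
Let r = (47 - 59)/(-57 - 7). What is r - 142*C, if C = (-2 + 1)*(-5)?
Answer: -11357/16 ≈ -709.81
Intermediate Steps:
r = 3/16 (r = -12/(-64) = -12*(-1/64) = 3/16 ≈ 0.18750)
C = 5 (C = -1*(-5) = 5)
r - 142*C = 3/16 - 142*5 = 3/16 - 710 = -11357/16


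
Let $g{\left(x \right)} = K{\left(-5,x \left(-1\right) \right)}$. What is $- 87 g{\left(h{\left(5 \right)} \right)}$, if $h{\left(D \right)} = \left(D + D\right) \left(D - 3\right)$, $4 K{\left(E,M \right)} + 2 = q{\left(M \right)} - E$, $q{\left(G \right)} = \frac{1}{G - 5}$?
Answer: $- \frac{3219}{50} \approx -64.38$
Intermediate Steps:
$q{\left(G \right)} = \frac{1}{-5 + G}$
$K{\left(E,M \right)} = - \frac{1}{2} - \frac{E}{4} + \frac{1}{4 \left(-5 + M\right)}$ ($K{\left(E,M \right)} = - \frac{1}{2} + \frac{\frac{1}{-5 + M} - E}{4} = - \frac{1}{2} - \left(- \frac{1}{4 \left(-5 + M\right)} + \frac{E}{4}\right) = - \frac{1}{2} - \frac{E}{4} + \frac{1}{4 \left(-5 + M\right)}$)
$h{\left(D \right)} = 2 D \left(-3 + D\right)$
$g{\left(x \right)} = \frac{-14 - 3 x}{4 \left(-5 - x\right)}$ ($g{\left(x \right)} = \frac{1 - \left(-5 + x \left(-1\right)\right) \left(2 - 5\right)}{4 \left(-5 + x \left(-1\right)\right)} = \frac{1 - \left(-5 - x\right) \left(-3\right)}{4 \left(-5 - x\right)} = \frac{1 - \left(15 + 3 x\right)}{4 \left(-5 - x\right)} = \frac{-14 - 3 x}{4 \left(-5 - x\right)}$)
$- 87 g{\left(h{\left(5 \right)} \right)} = - 87 \frac{14 + 3 \cdot 2 \cdot 5 \left(-3 + 5\right)}{4 \left(5 + 2 \cdot 5 \left(-3 + 5\right)\right)} = - 87 \frac{14 + 3 \cdot 2 \cdot 5 \cdot 2}{4 \left(5 + 2 \cdot 5 \cdot 2\right)} = - 87 \frac{14 + 3 \cdot 20}{4 \left(5 + 20\right)} = - 87 \frac{14 + 60}{4 \cdot 25} = - 87 \cdot \frac{1}{4} \cdot \frac{1}{25} \cdot 74 = \left(-87\right) \frac{37}{50} = - \frac{3219}{50}$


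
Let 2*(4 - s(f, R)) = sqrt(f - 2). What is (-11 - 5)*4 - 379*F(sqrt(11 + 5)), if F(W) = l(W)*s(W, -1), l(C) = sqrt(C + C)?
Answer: 694 - 3032*sqrt(2) ≈ -3593.9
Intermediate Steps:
l(C) = sqrt(2)*sqrt(C) (l(C) = sqrt(2*C) = sqrt(2)*sqrt(C))
s(f, R) = 4 - sqrt(-2 + f)/2 (s(f, R) = 4 - sqrt(f - 2)/2 = 4 - sqrt(-2 + f)/2)
F(W) = sqrt(2)*sqrt(W)*(4 - sqrt(-2 + W)/2) (F(W) = (sqrt(2)*sqrt(W))*(4 - sqrt(-2 + W)/2) = sqrt(2)*sqrt(W)*(4 - sqrt(-2 + W)/2))
(-11 - 5)*4 - 379*F(sqrt(11 + 5)) = (-11 - 5)*4 - 379*sqrt(2)*sqrt(sqrt(11 + 5))*(8 - sqrt(-2 + sqrt(11 + 5)))/2 = -16*4 - 379*sqrt(2)*sqrt(sqrt(16))*(8 - sqrt(-2 + sqrt(16)))/2 = -64 - 379*sqrt(2)*sqrt(4)*(8 - sqrt(-2 + 4))/2 = -64 - 379*sqrt(2)*2*(8 - sqrt(2))/2 = -64 - 379*sqrt(2)*(8 - sqrt(2))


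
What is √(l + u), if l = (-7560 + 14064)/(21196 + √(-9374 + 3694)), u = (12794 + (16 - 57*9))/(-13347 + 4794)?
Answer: √(-1811937700098327911530 - 92778706674775614*I*√355)/40027692178 ≈ 0.00051298 - 1.0634*I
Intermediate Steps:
u = -4099/2851 (u = (12794 + (16 - 513))/(-8553) = (12794 - 497)*(-1/8553) = 12297*(-1/8553) = -4099/2851 ≈ -1.4377)
l = 6504/(21196 + 4*I*√355) (l = 6504/(21196 + √(-5680)) = 6504/(21196 + 4*I*√355) ≈ 0.30685 - 0.001091*I)
√(l + u) = √((4308087/14039878 - 813*I*√355/14039878) - 4099/2851) = √(-45267103885/40027692178 - 813*I*√355/14039878)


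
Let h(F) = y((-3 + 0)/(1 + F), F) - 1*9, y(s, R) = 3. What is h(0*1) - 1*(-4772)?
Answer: 4766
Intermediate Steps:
h(F) = -6 (h(F) = 3 - 1*9 = 3 - 9 = -6)
h(0*1) - 1*(-4772) = -6 - 1*(-4772) = -6 + 4772 = 4766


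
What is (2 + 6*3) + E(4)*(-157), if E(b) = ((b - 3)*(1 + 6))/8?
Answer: -939/8 ≈ -117.38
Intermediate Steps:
E(b) = -21/8 + 7*b/8 (E(b) = ((-3 + b)*7)*(⅛) = (-21 + 7*b)*(⅛) = -21/8 + 7*b/8)
(2 + 6*3) + E(4)*(-157) = (2 + 6*3) + (-21/8 + (7/8)*4)*(-157) = (2 + 18) + (-21/8 + 7/2)*(-157) = 20 + (7/8)*(-157) = 20 - 1099/8 = -939/8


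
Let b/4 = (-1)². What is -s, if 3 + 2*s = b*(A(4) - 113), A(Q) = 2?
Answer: 447/2 ≈ 223.50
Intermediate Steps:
b = 4 (b = 4*(-1)² = 4*1 = 4)
s = -447/2 (s = -3/2 + (4*(2 - 113))/2 = -3/2 + (4*(-111))/2 = -3/2 + (½)*(-444) = -3/2 - 222 = -447/2 ≈ -223.50)
-s = -1*(-447/2) = 447/2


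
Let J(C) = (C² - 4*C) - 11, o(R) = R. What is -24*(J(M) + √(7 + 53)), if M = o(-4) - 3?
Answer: -1584 - 48*√15 ≈ -1769.9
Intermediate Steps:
M = -7 (M = -4 - 3 = -7)
J(C) = -11 + C² - 4*C
-24*(J(M) + √(7 + 53)) = -24*((-11 + (-7)² - 4*(-7)) + √(7 + 53)) = -24*((-11 + 49 + 28) + √60) = -24*(66 + 2*√15) = -1584 - 48*√15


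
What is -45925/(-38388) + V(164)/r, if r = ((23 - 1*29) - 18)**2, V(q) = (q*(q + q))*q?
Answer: 1763964007/115164 ≈ 15317.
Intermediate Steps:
V(q) = 2*q**3 (V(q) = (q*(2*q))*q = (2*q**2)*q = 2*q**3)
r = 576 (r = ((23 - 29) - 18)**2 = (-6 - 18)**2 = (-24)**2 = 576)
-45925/(-38388) + V(164)/r = -45925/(-38388) + (2*164**3)/576 = -45925*(-1/38388) + (2*4410944)*(1/576) = 45925/38388 + 8821888*(1/576) = 45925/38388 + 137842/9 = 1763964007/115164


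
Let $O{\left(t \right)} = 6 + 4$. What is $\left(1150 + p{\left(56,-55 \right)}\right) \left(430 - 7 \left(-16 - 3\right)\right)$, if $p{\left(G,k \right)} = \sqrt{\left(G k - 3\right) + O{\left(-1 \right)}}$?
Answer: $647450 + 563 i \sqrt{3073} \approx 6.4745 \cdot 10^{5} + 31210.0 i$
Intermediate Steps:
$O{\left(t \right)} = 10$
$p{\left(G,k \right)} = \sqrt{7 + G k}$ ($p{\left(G,k \right)} = \sqrt{\left(G k - 3\right) + 10} = \sqrt{\left(-3 + G k\right) + 10} = \sqrt{7 + G k}$)
$\left(1150 + p{\left(56,-55 \right)}\right) \left(430 - 7 \left(-16 - 3\right)\right) = \left(1150 + \sqrt{7 + 56 \left(-55\right)}\right) \left(430 - 7 \left(-16 - 3\right)\right) = \left(1150 + \sqrt{7 - 3080}\right) \left(430 - -133\right) = \left(1150 + \sqrt{-3073}\right) \left(430 + 133\right) = \left(1150 + i \sqrt{3073}\right) 563 = 647450 + 563 i \sqrt{3073}$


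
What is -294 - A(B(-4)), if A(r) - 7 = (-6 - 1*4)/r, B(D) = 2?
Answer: -296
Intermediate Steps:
A(r) = 7 - 10/r (A(r) = 7 + (-6 - 1*4)/r = 7 + (-6 - 4)/r = 7 - 10/r)
-294 - A(B(-4)) = -294 - (7 - 10/2) = -294 - (7 - 10*½) = -294 - (7 - 5) = -294 - 1*2 = -294 - 2 = -296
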